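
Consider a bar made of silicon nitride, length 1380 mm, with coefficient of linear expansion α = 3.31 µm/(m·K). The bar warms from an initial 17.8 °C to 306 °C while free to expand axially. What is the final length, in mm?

1381.3 mm

ΔT = 306 − 17.8 = 288.2 K.
ΔL = α·L₀·ΔT = 3.31×10⁻⁶ × 1380 mm × 288.2 K = 1.32 mm.
L = L₀ + ΔL = 1380 + 1.32 = 1381.3 mm.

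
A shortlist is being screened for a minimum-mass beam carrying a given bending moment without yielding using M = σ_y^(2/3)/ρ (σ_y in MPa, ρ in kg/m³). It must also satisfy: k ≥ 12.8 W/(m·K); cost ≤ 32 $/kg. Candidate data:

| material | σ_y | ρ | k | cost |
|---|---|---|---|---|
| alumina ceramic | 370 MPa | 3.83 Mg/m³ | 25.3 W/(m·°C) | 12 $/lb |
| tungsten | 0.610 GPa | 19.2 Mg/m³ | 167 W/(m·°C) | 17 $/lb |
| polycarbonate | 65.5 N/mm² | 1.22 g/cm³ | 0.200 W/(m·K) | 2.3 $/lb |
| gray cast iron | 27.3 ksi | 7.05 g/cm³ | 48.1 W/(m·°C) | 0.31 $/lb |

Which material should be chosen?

Screen on constraints: k ≥ 12.8 W/(m·K); cost ≤ 32 $/kg. Survivors: alumina ceramic, gray cast iron.
Normalizing units and computing the index:
  alumina ceramic: σ_y = 370.0 MPa, ρ = 3830 kg/m³
  gray cast iron: σ_y = 188.2 MPa, ρ = 7050 kg/m³
  alumina ceramic: M = 13.5×10⁻³
  gray cast iron: M = 4.66×10⁻³
Highest index: alumina ceramic.

alumina ceramic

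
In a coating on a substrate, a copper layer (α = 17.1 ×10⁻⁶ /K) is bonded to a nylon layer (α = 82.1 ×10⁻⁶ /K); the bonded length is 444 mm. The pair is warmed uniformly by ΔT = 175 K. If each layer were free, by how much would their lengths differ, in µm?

Δα = |17.1 − 82.1|×10⁻⁶/K = 65.0×10⁻⁶/K.
ΔL_mismatch = Δα·L·ΔT = 65.0×10⁻⁶ × 444.0 mm × 175.0 K = 5050 µm.

5050 µm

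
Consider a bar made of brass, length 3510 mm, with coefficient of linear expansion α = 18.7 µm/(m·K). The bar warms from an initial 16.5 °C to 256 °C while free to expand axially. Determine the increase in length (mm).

ΔT = 256 − 16.5 = 239.5 K.
ΔL = α·L₀·ΔT = 18.7×10⁻⁶ × 3510 mm × 239.5 K = 15.7 mm.

15.7 mm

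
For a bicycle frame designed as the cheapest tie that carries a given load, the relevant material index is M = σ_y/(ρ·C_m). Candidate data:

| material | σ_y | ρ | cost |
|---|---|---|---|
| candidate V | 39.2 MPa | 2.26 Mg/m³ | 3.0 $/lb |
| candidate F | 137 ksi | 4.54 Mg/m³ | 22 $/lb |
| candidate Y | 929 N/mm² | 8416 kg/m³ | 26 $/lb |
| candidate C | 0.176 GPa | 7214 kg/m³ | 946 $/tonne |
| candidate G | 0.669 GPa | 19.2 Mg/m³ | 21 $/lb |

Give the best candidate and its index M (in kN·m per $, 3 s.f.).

Putting every candidate on a common basis:
  candidate V: σ_y = 39.20 MPa, ρ = 2260 kg/m³, cost = 6.614 $/kg
  candidate F: σ_y = 944.6 MPa, ρ = 4540 kg/m³, cost = 48.50 $/kg
  candidate Y: σ_y = 929.0 MPa, ρ = 8416 kg/m³, cost = 57.32 $/kg
  candidate C: σ_y = 176.0 MPa, ρ = 7214 kg/m³, cost = 0.9460 $/kg
  candidate G: σ_y = 669.0 MPa, ρ = 19200 kg/m³, cost = 46.30 $/kg
  candidate C: M = 25.8 kN·m per $
  candidate F: M = 4.29 kN·m per $
  candidate V: M = 2.62 kN·m per $
  candidate Y: M = 1.93 kN·m per $
  candidate G: M = 0.753 kN·m per $
Candidate C ranks first.

candidate C, M = 25.8 kN·m per $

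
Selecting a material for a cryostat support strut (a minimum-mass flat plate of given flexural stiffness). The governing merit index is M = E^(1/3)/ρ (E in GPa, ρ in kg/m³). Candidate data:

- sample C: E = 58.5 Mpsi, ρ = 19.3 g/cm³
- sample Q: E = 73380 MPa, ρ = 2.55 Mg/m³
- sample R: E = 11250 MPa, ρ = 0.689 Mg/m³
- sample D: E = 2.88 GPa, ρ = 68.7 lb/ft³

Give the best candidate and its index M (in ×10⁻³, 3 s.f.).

sample R, M = 3.25×10⁻³

After converting to SI:
  sample C: E = 403.3 GPa, ρ = 19300 kg/m³
  sample Q: E = 73.38 GPa, ρ = 2550 kg/m³
  sample R: E = 11.25 GPa, ρ = 689.0 kg/m³
  sample D: E = 2.880 GPa, ρ = 1100 kg/m³
  sample R: M = 3.25×10⁻³
  sample Q: M = 1.64×10⁻³
  sample D: M = 1.29×10⁻³
  sample C: M = 0.383×10⁻³
The maximum is for sample R.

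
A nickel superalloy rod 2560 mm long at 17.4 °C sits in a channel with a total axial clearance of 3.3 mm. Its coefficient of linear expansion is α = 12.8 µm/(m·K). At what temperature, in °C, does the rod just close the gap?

α·L₀·ΔT = 3.3 mm ⇒ ΔT = 3.3 / (12.8×10⁻⁶ × 2560.0) = 100.7 K.
T = 17.4 + 100.7 = 118.1 °C.

118 °C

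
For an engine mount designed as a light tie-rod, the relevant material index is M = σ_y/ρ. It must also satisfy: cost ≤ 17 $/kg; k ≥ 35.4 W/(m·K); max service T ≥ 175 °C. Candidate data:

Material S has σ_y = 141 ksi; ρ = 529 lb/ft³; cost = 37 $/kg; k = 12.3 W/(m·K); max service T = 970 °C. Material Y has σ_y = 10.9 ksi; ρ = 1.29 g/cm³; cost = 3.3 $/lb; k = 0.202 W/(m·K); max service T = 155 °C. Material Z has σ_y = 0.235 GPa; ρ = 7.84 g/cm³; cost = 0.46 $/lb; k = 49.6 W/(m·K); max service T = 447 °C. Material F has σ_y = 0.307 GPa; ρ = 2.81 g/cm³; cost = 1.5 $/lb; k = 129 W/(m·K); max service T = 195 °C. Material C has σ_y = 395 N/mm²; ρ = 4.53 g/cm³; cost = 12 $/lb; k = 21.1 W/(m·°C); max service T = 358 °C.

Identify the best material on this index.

Screen on constraints: cost ≤ 17 $/kg; k ≥ 35.4 W/(m·K); max service T ≥ 175 °C. Survivors: material Z, material F.
Normalizing units and computing the index:
  material Z: σ_y = 235.0 MPa, ρ = 7840 kg/m³
  material F: σ_y = 307.0 MPa, ρ = 2810 kg/m³
  material F: M = 109 kN·m/kg
  material Z: M = 30.0 kN·m/kg
Highest index: material F.

material F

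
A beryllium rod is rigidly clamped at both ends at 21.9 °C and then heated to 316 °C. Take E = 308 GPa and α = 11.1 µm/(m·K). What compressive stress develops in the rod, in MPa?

ΔT = 294.1 K. Constrained thermal stress σ = E·α·ΔT = 308.0×10³ MPa × 11.1×10⁻⁶ × 294.1 = 1010 MPa (compressive).

1010 MPa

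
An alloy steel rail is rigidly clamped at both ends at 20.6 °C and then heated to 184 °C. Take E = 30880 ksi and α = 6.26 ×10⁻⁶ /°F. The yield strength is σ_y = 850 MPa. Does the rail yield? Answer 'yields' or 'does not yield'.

E = 30880 ksi = 212.9 GPa.
α = 6.26×10⁻⁶/°F × 9/5 = 11.3×10⁻⁶/K.
ΔT = 163.4 K. Constrained thermal stress σ = E·α·ΔT = 212.9×10³ MPa × 11.3×10⁻⁶ × 163.4 = 392 MPa (compressive).
Compare to σ_y = 850 MPa: σ < σ_y, so it does not yield.

does not yield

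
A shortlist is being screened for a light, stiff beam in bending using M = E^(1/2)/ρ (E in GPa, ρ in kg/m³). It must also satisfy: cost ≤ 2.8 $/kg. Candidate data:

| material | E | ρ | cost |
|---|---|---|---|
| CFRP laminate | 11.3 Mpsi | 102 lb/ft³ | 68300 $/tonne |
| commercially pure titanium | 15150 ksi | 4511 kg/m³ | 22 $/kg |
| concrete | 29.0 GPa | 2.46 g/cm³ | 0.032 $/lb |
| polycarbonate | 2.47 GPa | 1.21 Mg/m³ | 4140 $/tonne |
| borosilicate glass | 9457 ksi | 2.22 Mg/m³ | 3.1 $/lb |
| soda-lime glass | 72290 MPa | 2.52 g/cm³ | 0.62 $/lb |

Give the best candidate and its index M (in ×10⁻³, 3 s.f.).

soda-lime glass, M = 3.37×10⁻³

Screen on constraints: cost ≤ 2.8 $/kg. Survivors: concrete, soda-lime glass.
Putting every candidate on a common basis:
  concrete: E = 29.00 GPa, ρ = 2460 kg/m³
  soda-lime glass: E = 72.29 GPa, ρ = 2520 kg/m³
  soda-lime glass: M = 3.37×10⁻³
  concrete: M = 2.19×10⁻³
Soda-lime glass has the largest M.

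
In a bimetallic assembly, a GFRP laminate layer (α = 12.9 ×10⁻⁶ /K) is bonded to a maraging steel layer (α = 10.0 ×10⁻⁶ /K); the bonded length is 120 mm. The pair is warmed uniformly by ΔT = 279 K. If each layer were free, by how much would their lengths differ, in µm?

97.1 µm

Δα = |12.9 − 10.0|×10⁻⁶/K = 2.90×10⁻⁶/K.
ΔL_mismatch = Δα·L·ΔT = 2.90×10⁻⁶ × 120.0 mm × 279.0 K = 97.1 µm.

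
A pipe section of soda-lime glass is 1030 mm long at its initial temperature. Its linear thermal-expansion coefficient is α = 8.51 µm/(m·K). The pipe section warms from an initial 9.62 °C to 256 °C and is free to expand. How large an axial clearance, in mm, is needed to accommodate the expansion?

ΔT = 256 − 9.62 = 246.4 K.
ΔL = α·L₀·ΔT = 8.51×10⁻⁶ × 1030 mm × 246.4 K = 2.16 mm.

2.16 mm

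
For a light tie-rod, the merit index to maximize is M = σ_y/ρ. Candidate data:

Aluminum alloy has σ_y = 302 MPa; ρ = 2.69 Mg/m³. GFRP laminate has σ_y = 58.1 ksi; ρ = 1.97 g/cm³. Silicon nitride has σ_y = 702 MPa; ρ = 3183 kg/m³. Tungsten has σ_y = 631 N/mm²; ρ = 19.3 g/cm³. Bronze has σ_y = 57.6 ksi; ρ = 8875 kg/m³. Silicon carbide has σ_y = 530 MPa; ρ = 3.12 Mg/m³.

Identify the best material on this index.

silicon nitride

Normalizing units and computing the index:
  aluminum alloy: σ_y = 302.0 MPa, ρ = 2690 kg/m³
  GFRP laminate: σ_y = 400.6 MPa, ρ = 1970 kg/m³
  silicon nitride: σ_y = 702.0 MPa, ρ = 3183 kg/m³
  tungsten: σ_y = 631.0 MPa, ρ = 19300 kg/m³
  bronze: σ_y = 397.1 MPa, ρ = 8875 kg/m³
  silicon carbide: σ_y = 530.0 MPa, ρ = 3120 kg/m³
  silicon nitride: M = 221 kN·m/kg
  GFRP laminate: M = 203 kN·m/kg
  silicon carbide: M = 170 kN·m/kg
  aluminum alloy: M = 112 kN·m/kg
  bronze: M = 44.7 kN·m/kg
  tungsten: M = 32.7 kN·m/kg
Silicon nitride ranks first.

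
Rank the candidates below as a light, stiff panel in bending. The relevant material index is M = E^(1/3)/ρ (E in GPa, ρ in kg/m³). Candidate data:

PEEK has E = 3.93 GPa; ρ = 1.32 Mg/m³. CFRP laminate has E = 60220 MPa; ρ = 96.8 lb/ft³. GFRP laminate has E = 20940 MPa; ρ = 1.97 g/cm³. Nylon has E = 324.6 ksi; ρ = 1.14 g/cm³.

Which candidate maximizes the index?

Normalizing units and computing the index:
  PEEK: E = 3.930 GPa, ρ = 1320 kg/m³
  CFRP laminate: E = 60.22 GPa, ρ = 1551 kg/m³
  GFRP laminate: E = 20.94 GPa, ρ = 1970 kg/m³
  nylon: E = 2.238 GPa, ρ = 1140 kg/m³
  CFRP laminate: M = 2.53×10⁻³
  GFRP laminate: M = 1.40×10⁻³
  PEEK: M = 1.20×10⁻³
  nylon: M = 1.15×10⁻³
CFRP laminate ranks first.

CFRP laminate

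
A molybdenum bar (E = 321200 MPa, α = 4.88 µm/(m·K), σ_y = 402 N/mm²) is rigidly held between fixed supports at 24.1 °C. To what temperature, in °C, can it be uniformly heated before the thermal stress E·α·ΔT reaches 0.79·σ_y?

E = 321200 MPa = 321.2 GPa.
σ_y = 402 N/mm² = 402.0 MPa.
E·α·ΔT = 317.6 MPa ⇒ ΔT = 317.6 / (321.2×10³ × 4.88×10⁻⁶) = 202.6 K.
T = 24.1 + 202.6 = 226.7 °C.

227 °C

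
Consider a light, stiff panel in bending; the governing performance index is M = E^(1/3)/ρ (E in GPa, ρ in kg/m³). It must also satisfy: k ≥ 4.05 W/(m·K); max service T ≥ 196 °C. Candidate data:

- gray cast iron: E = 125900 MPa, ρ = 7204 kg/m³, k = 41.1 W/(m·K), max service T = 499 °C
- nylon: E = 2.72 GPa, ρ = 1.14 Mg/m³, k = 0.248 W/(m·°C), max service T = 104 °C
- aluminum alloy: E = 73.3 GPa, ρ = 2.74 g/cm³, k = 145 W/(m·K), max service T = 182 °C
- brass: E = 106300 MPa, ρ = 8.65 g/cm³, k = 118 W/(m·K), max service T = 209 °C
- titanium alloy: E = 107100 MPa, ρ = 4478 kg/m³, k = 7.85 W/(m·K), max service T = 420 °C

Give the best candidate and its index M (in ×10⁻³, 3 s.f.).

Screen on constraints: k ≥ 4.05 W/(m·K); max service T ≥ 196 °C. Survivors: gray cast iron, brass, titanium alloy.
Normalizing units and computing the index:
  gray cast iron: E = 125.9 GPa, ρ = 7204 kg/m³
  brass: E = 106.3 GPa, ρ = 8650 kg/m³
  titanium alloy: E = 107.1 GPa, ρ = 4478 kg/m³
  titanium alloy: M = 1.06×10⁻³
  gray cast iron: M = 0.696×10⁻³
  brass: M = 0.548×10⁻³
Titanium alloy ranks first.

titanium alloy, M = 1.06×10⁻³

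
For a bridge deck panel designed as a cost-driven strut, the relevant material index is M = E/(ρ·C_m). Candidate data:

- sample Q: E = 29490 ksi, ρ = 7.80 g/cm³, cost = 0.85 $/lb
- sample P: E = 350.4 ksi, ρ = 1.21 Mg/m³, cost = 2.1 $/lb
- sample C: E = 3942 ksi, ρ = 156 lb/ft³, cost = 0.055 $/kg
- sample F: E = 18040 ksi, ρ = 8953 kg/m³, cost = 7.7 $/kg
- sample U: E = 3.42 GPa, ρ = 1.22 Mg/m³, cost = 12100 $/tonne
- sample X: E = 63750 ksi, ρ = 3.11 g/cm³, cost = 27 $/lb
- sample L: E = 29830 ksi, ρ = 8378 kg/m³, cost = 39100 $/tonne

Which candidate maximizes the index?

sample C

After converting to SI:
  sample Q: E = 203.3 GPa, ρ = 7800 kg/m³, cost = 1.874 $/kg
  sample P: E = 2.416 GPa, ρ = 1210 kg/m³, cost = 4.630 $/kg
  sample C: E = 27.18 GPa, ρ = 2499 kg/m³, cost = 0.05500 $/kg
  sample F: E = 124.4 GPa, ρ = 8953 kg/m³, cost = 7.700 $/kg
  sample U: E = 3.420 GPa, ρ = 1220 kg/m³, cost = 12.10 $/kg
  sample X: E = 439.5 GPa, ρ = 3110 kg/m³, cost = 59.52 $/kg
  sample L: E = 205.7 GPa, ρ = 8378 kg/m³, cost = 39.10 $/kg
  sample C: M = 198 MN·m per $
  sample Q: M = 13.9 MN·m per $
  sample X: M = 2.37 MN·m per $
  sample F: M = 1.80 MN·m per $
  sample L: M = 0.628 MN·m per $
  sample P: M = 0.431 MN·m per $
  sample U: M = 0.232 MN·m per $
The maximum is for sample C.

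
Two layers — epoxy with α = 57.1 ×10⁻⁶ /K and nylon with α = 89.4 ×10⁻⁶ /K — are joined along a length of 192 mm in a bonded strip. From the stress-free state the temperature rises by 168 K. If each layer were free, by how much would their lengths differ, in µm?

Δα = |57.1 − 89.4|×10⁻⁶/K = 32.3×10⁻⁶/K.
ΔL_mismatch = Δα·L·ΔT = 32.3×10⁻⁶ × 192.0 mm × 168.0 K = 1040 µm.

1040 µm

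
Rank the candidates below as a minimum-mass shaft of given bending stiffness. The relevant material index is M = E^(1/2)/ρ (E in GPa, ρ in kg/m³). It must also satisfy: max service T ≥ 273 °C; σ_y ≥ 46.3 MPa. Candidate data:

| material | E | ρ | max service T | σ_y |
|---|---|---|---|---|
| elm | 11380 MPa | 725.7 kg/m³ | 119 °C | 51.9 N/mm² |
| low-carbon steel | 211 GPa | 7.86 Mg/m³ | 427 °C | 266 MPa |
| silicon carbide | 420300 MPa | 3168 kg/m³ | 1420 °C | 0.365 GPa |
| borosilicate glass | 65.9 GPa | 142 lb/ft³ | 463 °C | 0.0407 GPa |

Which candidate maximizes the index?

silicon carbide

Screen on constraints: max service T ≥ 273 °C; σ_y ≥ 46.3 MPa. Survivors: low-carbon steel, silicon carbide.
Convert each candidate to consistent units, then evaluate M:
  low-carbon steel: E = 211.0 GPa, ρ = 7860 kg/m³
  silicon carbide: E = 420.3 GPa, ρ = 3168 kg/m³
  silicon carbide: M = 6.47×10⁻³
  low-carbon steel: M = 1.85×10⁻³
Highest index: silicon carbide.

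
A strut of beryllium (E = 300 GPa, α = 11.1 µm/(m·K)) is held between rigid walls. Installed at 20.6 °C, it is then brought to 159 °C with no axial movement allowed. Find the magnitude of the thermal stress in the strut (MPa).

ΔT = 138.4 K. Constrained thermal stress σ = E·α·ΔT = 300.0×10³ MPa × 11.1×10⁻⁶ × 138.4 = 461 MPa (compressive).

461 MPa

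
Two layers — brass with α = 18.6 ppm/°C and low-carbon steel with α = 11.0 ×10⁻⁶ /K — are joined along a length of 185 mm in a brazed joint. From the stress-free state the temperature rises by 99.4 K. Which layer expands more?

α(brass) = 18.6×10⁻⁶/K vs α(low-carbon steel) = 11.0×10⁻⁶/K.
Higher α expands more for the same ΔT: brass.

brass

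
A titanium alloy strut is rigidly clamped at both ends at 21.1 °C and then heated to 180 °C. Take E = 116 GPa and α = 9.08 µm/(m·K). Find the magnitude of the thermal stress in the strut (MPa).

167 MPa

ΔT = 158.9 K. Constrained thermal stress σ = E·α·ΔT = 116.0×10³ MPa × 9.08×10⁻⁶ × 158.9 = 167 MPa (compressive).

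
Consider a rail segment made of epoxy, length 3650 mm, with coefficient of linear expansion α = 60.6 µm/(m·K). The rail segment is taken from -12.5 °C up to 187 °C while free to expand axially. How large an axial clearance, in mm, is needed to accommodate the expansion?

44.1 mm

ΔT = 187 − (-12.5) = 199.5 K.
ΔL = α·L₀·ΔT = 60.6×10⁻⁶ × 3650 mm × 199.5 K = 44.1 mm.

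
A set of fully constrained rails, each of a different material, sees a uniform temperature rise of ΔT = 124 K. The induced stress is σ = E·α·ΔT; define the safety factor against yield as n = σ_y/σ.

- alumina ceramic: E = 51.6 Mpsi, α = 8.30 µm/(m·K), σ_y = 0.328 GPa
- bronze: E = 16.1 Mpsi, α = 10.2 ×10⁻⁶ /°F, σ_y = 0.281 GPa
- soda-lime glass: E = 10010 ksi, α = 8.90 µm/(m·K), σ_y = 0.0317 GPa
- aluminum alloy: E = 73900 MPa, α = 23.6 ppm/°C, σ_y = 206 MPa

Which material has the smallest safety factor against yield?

Converting E to GPa, α to ×10⁻⁶/K, σ_y to MPa, then σ and n for each:
  alumina ceramic: E = 355.8, α = 8.30, σ_y = 328.0 → σ = 366 MPa, n = 0.896
  bronze: E = 111.0, α = 18.4, σ_y = 281.0 → σ = 253 MPa, n = 1.11
  soda-lime glass: E = 69.02, α = 8.90, σ_y = 31.70 → σ = 76.2 MPa, n = 0.416
  aluminum alloy: E = 73.90, α = 23.6, σ_y = 206.0 → σ = 216 MPa, n = 0.953
Soda-lime glass has the lowest safety factor, n = 0.416.

soda-lime glass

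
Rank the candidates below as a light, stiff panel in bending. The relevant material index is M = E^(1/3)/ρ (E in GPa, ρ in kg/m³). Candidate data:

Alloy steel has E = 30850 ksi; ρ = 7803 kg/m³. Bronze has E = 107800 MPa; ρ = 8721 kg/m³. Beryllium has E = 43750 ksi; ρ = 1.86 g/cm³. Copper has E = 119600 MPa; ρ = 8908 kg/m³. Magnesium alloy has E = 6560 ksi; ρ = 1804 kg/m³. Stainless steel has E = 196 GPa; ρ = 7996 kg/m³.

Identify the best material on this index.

beryllium

After converting to SI:
  alloy steel: E = 212.7 GPa, ρ = 7803 kg/m³
  bronze: E = 107.8 GPa, ρ = 8721 kg/m³
  beryllium: E = 301.6 GPa, ρ = 1860 kg/m³
  copper: E = 119.6 GPa, ρ = 8908 kg/m³
  magnesium alloy: E = 45.23 GPa, ρ = 1804 kg/m³
  stainless steel: E = 196.0 GPa, ρ = 7996 kg/m³
  beryllium: M = 3.61×10⁻³
  magnesium alloy: M = 1.98×10⁻³
  alloy steel: M = 0.765×10⁻³
  stainless steel: M = 0.726×10⁻³
  copper: M = 0.553×10⁻³
  bronze: M = 0.546×10⁻³
Highest index: beryllium.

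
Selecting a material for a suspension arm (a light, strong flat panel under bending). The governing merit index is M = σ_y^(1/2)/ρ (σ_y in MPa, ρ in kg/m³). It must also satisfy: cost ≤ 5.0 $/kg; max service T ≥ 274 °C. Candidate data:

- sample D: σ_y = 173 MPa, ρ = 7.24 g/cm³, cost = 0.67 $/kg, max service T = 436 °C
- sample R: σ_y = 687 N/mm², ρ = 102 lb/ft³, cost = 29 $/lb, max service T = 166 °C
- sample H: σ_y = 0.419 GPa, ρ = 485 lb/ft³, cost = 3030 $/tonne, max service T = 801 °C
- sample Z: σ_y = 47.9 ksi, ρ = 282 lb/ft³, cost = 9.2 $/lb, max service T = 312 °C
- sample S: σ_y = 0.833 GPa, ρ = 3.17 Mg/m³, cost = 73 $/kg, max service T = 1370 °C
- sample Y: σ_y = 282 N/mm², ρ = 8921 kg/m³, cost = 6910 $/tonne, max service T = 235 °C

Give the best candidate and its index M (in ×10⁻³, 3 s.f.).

sample H, M = 2.63×10⁻³

Screen on constraints: cost ≤ 5.0 $/kg; max service T ≥ 274 °C. Survivors: sample D, sample H.
After converting to SI:
  sample D: σ_y = 173.0 MPa, ρ = 7240 kg/m³
  sample H: σ_y = 419.0 MPa, ρ = 7769 kg/m³
  sample H: M = 2.63×10⁻³
  sample D: M = 1.82×10⁻³
Sample H has the largest M.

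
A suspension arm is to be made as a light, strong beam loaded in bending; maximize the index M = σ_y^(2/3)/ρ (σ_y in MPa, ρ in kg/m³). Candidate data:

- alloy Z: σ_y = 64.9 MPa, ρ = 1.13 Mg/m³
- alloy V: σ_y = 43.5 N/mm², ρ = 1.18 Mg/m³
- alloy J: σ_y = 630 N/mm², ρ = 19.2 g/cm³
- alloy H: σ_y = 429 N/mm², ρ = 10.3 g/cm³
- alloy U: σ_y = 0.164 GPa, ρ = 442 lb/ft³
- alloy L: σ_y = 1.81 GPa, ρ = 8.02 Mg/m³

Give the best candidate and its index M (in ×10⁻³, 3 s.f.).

Normalizing units and computing the index:
  alloy Z: σ_y = 64.90 MPa, ρ = 1130 kg/m³
  alloy V: σ_y = 43.50 MPa, ρ = 1180 kg/m³
  alloy J: σ_y = 630.0 MPa, ρ = 19200 kg/m³
  alloy H: σ_y = 429.0 MPa, ρ = 10300 kg/m³
  alloy U: σ_y = 164.0 MPa, ρ = 7080 kg/m³
  alloy L: σ_y = 1810 MPa, ρ = 8020 kg/m³
  alloy L: M = 18.5×10⁻³
  alloy Z: M = 14.3×10⁻³
  alloy V: M = 10.5×10⁻³
  alloy H: M = 5.52×10⁻³
  alloy U: M = 4.23×10⁻³
  alloy J: M = 3.83×10⁻³
Highest index: alloy L.

alloy L, M = 18.5×10⁻³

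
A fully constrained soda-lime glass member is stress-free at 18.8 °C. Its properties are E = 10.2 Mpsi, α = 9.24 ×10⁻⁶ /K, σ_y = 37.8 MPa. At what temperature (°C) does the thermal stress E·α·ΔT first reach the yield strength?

77.0 °C

E = 10.2 Mpsi = 70.33 GPa.
E·α·ΔT = 37.80 MPa ⇒ ΔT = 37.80 / (70.33×10³ × 9.24×10⁻⁶) = 58.17 K.
T = 18.8 + 58.17 = 76.97 °C.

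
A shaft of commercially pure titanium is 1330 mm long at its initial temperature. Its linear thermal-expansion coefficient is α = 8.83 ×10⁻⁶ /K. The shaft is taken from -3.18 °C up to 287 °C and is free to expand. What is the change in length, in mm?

ΔT = 287 − (-3.18) = 290.2 K.
ΔL = α·L₀·ΔT = 8.83×10⁻⁶ × 1330 mm × 290.2 K = 3.41 mm.

3.41 mm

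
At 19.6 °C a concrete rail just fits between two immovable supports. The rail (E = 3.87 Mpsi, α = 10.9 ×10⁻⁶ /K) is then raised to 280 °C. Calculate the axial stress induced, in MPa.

75.7 MPa

E = 3.87 Mpsi = 26.68 GPa.
ΔT = 260.4 K. Constrained thermal stress σ = E·α·ΔT = 26.68×10³ MPa × 10.9×10⁻⁶ × 260.4 = 75.7 MPa (compressive).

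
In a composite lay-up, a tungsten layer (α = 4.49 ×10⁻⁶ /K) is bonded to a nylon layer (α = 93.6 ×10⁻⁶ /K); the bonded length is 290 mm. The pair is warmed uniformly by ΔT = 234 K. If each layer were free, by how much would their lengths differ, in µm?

6050 µm

Δα = |4.49 − 93.6|×10⁻⁶/K = 89.1×10⁻⁶/K.
ΔL_mismatch = Δα·L·ΔT = 89.1×10⁻⁶ × 290.0 mm × 234.0 K = 6050 µm.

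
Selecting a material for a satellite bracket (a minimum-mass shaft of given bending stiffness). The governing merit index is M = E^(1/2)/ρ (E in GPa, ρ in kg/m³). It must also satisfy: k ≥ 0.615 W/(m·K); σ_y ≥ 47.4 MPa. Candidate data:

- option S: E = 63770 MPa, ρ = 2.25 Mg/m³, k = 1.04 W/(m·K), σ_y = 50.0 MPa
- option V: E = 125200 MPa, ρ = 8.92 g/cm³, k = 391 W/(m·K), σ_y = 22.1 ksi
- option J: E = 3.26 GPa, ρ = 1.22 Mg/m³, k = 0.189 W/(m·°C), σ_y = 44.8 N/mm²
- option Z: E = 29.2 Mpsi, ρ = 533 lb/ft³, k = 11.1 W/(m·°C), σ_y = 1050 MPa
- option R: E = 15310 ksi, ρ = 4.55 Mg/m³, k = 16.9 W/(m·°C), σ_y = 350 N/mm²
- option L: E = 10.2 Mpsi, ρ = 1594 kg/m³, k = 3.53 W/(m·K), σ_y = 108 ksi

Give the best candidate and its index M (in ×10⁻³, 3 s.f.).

option L, M = 5.26×10⁻³

Screen on constraints: k ≥ 0.615 W/(m·K); σ_y ≥ 47.4 MPa. Survivors: option S, option V, option Z, option R, option L.
Convert each candidate to consistent units, then evaluate M:
  option S: E = 63.77 GPa, ρ = 2250 kg/m³
  option V: E = 125.2 GPa, ρ = 8920 kg/m³
  option Z: E = 201.3 GPa, ρ = 8538 kg/m³
  option R: E = 105.6 GPa, ρ = 4550 kg/m³
  option L: E = 70.33 GPa, ρ = 1594 kg/m³
  option L: M = 5.26×10⁻³
  option S: M = 3.55×10⁻³
  option R: M = 2.26×10⁻³
  option Z: M = 1.66×10⁻³
  option V: M = 1.25×10⁻³
Option L ranks first.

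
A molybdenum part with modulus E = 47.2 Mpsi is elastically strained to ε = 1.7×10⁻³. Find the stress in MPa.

553 MPa

E = 47.2 Mpsi = 325.4 GPa.
σ = E·ε = 325400 MPa × 1.7×10⁻³ = 553 MPa.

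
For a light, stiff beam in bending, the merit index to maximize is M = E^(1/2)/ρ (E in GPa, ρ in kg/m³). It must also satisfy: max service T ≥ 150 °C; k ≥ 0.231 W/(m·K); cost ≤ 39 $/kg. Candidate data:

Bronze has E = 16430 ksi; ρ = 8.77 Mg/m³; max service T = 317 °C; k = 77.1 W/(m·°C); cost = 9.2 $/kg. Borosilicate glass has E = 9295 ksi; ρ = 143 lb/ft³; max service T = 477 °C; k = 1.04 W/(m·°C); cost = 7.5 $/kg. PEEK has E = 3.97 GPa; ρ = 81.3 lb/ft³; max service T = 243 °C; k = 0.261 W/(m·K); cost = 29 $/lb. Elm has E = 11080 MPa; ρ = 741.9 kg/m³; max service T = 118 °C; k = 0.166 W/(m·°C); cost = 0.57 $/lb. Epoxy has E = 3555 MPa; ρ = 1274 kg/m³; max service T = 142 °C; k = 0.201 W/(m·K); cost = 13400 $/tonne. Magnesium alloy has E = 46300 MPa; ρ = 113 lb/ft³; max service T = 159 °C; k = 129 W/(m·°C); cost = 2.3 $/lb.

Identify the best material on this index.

magnesium alloy

Screen on constraints: max service T ≥ 150 °C; k ≥ 0.231 W/(m·K); cost ≤ 39 $/kg. Survivors: bronze, borosilicate glass, magnesium alloy.
Normalizing units and computing the index:
  bronze: E = 113.3 GPa, ρ = 8770 kg/m³
  borosilicate glass: E = 64.09 GPa, ρ = 2291 kg/m³
  magnesium alloy: E = 46.30 GPa, ρ = 1810 kg/m³
  magnesium alloy: M = 3.76×10⁻³
  borosilicate glass: M = 3.49×10⁻³
  bronze: M = 1.21×10⁻³
Magnesium alloy has the largest M.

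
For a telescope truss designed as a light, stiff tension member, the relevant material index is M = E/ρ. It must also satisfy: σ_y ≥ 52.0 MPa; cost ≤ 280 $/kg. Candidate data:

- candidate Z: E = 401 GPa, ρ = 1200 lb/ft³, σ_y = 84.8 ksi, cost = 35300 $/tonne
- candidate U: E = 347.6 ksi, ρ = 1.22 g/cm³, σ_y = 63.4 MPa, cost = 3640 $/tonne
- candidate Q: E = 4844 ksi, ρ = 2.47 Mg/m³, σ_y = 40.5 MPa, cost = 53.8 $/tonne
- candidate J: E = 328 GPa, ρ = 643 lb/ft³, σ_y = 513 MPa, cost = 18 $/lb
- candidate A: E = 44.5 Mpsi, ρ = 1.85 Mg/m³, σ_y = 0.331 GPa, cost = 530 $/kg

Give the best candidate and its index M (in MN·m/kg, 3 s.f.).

candidate J, M = 31.8 MN·m/kg

Screen on constraints: σ_y ≥ 52.0 MPa; cost ≤ 280 $/kg. Survivors: candidate Z, candidate U, candidate J.
Convert each candidate to consistent units, then evaluate M:
  candidate Z: E = 401.0 GPa, ρ = 19220 kg/m³
  candidate U: E = 2.397 GPa, ρ = 1220 kg/m³
  candidate J: E = 328.0 GPa, ρ = 10300 kg/m³
  candidate J: M = 31.8 MN·m/kg
  candidate Z: M = 20.9 MN·m/kg
  candidate U: M = 1.96 MN·m/kg
Candidate J has the largest M.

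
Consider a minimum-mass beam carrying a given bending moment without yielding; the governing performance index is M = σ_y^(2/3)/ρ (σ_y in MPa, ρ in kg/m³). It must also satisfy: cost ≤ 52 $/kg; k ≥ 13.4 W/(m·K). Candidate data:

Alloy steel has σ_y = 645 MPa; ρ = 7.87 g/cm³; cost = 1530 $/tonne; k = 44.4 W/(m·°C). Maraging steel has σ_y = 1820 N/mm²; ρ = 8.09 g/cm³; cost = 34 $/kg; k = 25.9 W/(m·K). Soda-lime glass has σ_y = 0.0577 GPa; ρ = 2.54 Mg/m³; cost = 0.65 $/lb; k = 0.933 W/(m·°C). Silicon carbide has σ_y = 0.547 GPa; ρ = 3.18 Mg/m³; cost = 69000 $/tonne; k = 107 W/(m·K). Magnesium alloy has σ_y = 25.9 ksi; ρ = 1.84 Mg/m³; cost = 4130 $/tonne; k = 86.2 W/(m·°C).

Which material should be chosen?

Screen on constraints: cost ≤ 52 $/kg; k ≥ 13.4 W/(m·K). Survivors: alloy steel, maraging steel, magnesium alloy.
Convert each candidate to consistent units, then evaluate M:
  alloy steel: σ_y = 645.0 MPa, ρ = 7870 kg/m³
  maraging steel: σ_y = 1820 MPa, ρ = 8090 kg/m³
  magnesium alloy: σ_y = 178.6 MPa, ρ = 1840 kg/m³
  maraging steel: M = 18.4×10⁻³
  magnesium alloy: M = 17.2×10⁻³
  alloy steel: M = 9.49×10⁻³
Highest index: maraging steel.

maraging steel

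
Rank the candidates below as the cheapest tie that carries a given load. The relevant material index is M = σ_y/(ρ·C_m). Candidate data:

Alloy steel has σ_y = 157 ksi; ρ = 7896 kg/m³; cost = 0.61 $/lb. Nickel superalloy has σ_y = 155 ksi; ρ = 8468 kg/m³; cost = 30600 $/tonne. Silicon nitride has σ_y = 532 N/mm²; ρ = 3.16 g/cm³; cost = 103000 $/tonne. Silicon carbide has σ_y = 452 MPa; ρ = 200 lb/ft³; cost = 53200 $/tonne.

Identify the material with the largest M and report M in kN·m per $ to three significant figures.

Putting every candidate on a common basis:
  alloy steel: σ_y = 1082 MPa, ρ = 7896 kg/m³, cost = 1.345 $/kg
  nickel superalloy: σ_y = 1069 MPa, ρ = 8468 kg/m³, cost = 30.60 $/kg
  silicon nitride: σ_y = 532.0 MPa, ρ = 3160 kg/m³, cost = 103.0 $/kg
  silicon carbide: σ_y = 452.0 MPa, ρ = 3204 kg/m³, cost = 53.20 $/kg
  alloy steel: M = 102 kN·m per $
  nickel superalloy: M = 4.12 kN·m per $
  silicon carbide: M = 2.65 kN·m per $
  silicon nitride: M = 1.63 kN·m per $
Highest index: alloy steel.

alloy steel, M = 102 kN·m per $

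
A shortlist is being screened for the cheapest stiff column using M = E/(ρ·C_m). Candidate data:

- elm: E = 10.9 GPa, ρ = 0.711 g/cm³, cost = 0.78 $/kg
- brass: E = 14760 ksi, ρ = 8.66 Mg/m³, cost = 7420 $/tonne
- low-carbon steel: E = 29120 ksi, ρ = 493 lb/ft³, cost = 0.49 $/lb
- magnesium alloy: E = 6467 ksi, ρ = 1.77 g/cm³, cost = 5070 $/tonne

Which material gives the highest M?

Convert each candidate to consistent units, then evaluate M:
  elm: E = 10.90 GPa, ρ = 711.0 kg/m³, cost = 0.7800 $/kg
  brass: E = 101.8 GPa, ρ = 8660 kg/m³, cost = 7.420 $/kg
  low-carbon steel: E = 200.8 GPa, ρ = 7897 kg/m³, cost = 1.080 $/kg
  magnesium alloy: E = 44.59 GPa, ρ = 1770 kg/m³, cost = 5.070 $/kg
  low-carbon steel: M = 23.5 MN·m per $
  elm: M = 19.7 MN·m per $
  magnesium alloy: M = 4.97 MN·m per $
  brass: M = 1.58 MN·m per $
The maximum is for low-carbon steel.

low-carbon steel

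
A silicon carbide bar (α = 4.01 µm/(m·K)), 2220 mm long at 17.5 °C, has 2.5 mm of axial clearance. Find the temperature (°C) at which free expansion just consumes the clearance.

α·L₀·ΔT = 2.5 mm ⇒ ΔT = 2.5 / (4.01×10⁻⁶ × 2220.0) = 280.8 K.
T = 17.5 + 280.8 = 298.3 °C.

298 °C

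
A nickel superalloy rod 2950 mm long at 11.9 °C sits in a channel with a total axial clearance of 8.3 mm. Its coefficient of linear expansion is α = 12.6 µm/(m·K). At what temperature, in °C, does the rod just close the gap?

235 °C

α·L₀·ΔT = 8.3 mm ⇒ ΔT = 8.3 / (12.6×10⁻⁶ × 2950.0) = 223.3 K.
T = 11.9 + 223.3 = 235.2 °C.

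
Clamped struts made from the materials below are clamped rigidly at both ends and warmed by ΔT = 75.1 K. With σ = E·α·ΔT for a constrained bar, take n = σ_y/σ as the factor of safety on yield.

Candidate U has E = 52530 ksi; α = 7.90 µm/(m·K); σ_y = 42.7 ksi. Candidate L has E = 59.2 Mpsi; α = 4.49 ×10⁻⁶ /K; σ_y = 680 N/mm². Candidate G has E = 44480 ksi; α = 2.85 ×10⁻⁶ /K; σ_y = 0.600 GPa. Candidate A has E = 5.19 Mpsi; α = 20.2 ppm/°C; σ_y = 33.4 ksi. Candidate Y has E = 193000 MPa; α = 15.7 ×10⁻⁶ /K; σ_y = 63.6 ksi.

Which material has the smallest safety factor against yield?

In consistent units (E in GPa, α in ×10⁻⁶/K, σ_y in MPa):
  candidate U: E = 362.2, α = 7.90, σ_y = 294.4 → σ = 215 MPa, n = 1.37
  candidate L: E = 408.2, α = 4.49, σ_y = 680.0 → σ = 138 MPa, n = 4.94
  candidate G: E = 306.7, α = 2.85, σ_y = 600.0 → σ = 65.6 MPa, n = 9.14
  candidate A: E = 35.78, α = 20.2, σ_y = 230.3 → σ = 54.3 MPa, n = 4.24
  candidate Y: E = 193.0, α = 15.7, σ_y = 438.5 → σ = 228 MPa, n = 1.93
Smallest n: candidate U with n = 1.37.

candidate U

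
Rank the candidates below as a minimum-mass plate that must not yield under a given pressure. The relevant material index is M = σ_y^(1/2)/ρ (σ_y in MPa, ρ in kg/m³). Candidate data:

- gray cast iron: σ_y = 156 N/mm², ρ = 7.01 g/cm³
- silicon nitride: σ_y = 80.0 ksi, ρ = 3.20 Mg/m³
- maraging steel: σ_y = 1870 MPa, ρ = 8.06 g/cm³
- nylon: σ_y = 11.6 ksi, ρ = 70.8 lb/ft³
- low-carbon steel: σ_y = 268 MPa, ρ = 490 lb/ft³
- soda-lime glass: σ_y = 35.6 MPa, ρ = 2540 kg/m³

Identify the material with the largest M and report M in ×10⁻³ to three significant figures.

After converting to SI:
  gray cast iron: σ_y = 156.0 MPa, ρ = 7010 kg/m³
  silicon nitride: σ_y = 551.6 MPa, ρ = 3200 kg/m³
  maraging steel: σ_y = 1870 MPa, ρ = 8060 kg/m³
  nylon: σ_y = 79.98 MPa, ρ = 1134 kg/m³
  low-carbon steel: σ_y = 268.0 MPa, ρ = 7849 kg/m³
  soda-lime glass: σ_y = 35.60 MPa, ρ = 2540 kg/m³
  nylon: M = 7.89×10⁻³
  silicon nitride: M = 7.34×10⁻³
  maraging steel: M = 5.37×10⁻³
  soda-lime glass: M = 2.35×10⁻³
  low-carbon steel: M = 2.09×10⁻³
  gray cast iron: M = 1.78×10⁻³
The maximum is for nylon.

nylon, M = 7.89×10⁻³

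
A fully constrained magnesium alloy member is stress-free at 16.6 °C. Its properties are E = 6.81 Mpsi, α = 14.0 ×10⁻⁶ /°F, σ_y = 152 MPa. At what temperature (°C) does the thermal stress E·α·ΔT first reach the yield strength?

145 °C

E = 6.81 Mpsi = 46.95 GPa.
α = 14.0×10⁻⁶/°F × 9/5 = 25.2×10⁻⁶/K.
E·α·ΔT = 152.0 MPa ⇒ ΔT = 152.0 / (46.95×10³ × 25.2×10⁻⁶) = 128.5 K.
T = 16.6 + 128.5 = 145.1 °C.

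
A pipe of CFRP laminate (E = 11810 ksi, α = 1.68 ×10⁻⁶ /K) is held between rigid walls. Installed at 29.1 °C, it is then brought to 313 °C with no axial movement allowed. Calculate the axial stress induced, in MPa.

E = 11810 ksi = 81.43 GPa.
ΔT = 283.9 K. Constrained thermal stress σ = E·α·ΔT = 81.43×10³ MPa × 1.68×10⁻⁶ × 283.9 = 38.8 MPa (compressive).

38.8 MPa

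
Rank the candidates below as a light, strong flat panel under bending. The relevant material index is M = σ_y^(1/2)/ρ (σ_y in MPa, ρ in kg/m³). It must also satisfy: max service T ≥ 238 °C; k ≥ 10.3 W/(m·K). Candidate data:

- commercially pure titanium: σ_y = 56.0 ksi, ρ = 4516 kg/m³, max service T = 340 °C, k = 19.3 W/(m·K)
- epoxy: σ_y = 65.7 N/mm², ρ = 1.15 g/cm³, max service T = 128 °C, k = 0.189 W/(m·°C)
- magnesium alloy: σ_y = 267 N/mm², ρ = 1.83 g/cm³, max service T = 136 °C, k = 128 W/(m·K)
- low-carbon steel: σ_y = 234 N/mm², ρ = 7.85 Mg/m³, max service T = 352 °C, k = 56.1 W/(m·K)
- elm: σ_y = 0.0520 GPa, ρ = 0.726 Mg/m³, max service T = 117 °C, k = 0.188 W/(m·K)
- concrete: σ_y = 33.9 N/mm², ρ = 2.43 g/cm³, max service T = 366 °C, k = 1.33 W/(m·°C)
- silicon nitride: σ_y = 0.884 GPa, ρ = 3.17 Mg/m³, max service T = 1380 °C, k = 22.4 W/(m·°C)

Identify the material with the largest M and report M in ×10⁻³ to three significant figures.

Screen on constraints: max service T ≥ 238 °C; k ≥ 10.3 W/(m·K). Survivors: commercially pure titanium, low-carbon steel, silicon nitride.
After converting to SI:
  commercially pure titanium: σ_y = 386.1 MPa, ρ = 4516 kg/m³
  low-carbon steel: σ_y = 234.0 MPa, ρ = 7850 kg/m³
  silicon nitride: σ_y = 884.0 MPa, ρ = 3170 kg/m³
  silicon nitride: M = 9.38×10⁻³
  commercially pure titanium: M = 4.35×10⁻³
  low-carbon steel: M = 1.95×10⁻³
The maximum is for silicon nitride.

silicon nitride, M = 9.38×10⁻³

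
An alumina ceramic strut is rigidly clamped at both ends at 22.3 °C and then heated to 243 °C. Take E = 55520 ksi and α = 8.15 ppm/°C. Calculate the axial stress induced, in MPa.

689 MPa

E = 55520 ksi = 382.8 GPa.
ΔT = 220.7 K. Constrained thermal stress σ = E·α·ΔT = 382.8×10³ MPa × 8.15×10⁻⁶ × 220.7 = 689 MPa (compressive).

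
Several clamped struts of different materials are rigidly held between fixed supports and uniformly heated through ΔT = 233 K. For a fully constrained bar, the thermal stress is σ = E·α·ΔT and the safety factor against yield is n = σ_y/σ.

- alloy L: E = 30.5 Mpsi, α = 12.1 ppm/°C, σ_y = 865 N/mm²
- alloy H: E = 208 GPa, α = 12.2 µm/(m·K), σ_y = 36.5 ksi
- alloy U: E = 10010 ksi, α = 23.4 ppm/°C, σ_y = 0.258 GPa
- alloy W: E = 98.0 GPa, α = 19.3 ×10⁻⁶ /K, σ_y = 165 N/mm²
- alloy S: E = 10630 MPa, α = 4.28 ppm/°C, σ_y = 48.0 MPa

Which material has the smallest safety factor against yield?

In consistent units (E in GPa, α in ×10⁻⁶/K, σ_y in MPa):
  alloy L: E = 210.3, α = 12.1, σ_y = 865.0 → σ = 593 MPa, n = 1.46
  alloy H: E = 208.0, α = 12.2, σ_y = 251.7 → σ = 591 MPa, n = 0.426
  alloy U: E = 69.02, α = 23.4, σ_y = 258.0 → σ = 376 MPa, n = 0.686
  alloy W: E = 98.00, α = 19.3, σ_y = 165.0 → σ = 441 MPa, n = 0.374
  alloy S: E = 10.63, α = 4.28, σ_y = 48.00 → σ = 10.6 MPa, n = 4.53
Alloy W has the lowest safety factor, n = 0.374.

alloy W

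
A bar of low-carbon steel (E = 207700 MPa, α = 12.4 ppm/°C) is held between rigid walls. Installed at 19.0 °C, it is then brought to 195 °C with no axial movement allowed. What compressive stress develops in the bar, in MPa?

E = 207700 MPa = 207.7 GPa.
ΔT = 176.0 K. Constrained thermal stress σ = E·α·ΔT = 207.7×10³ MPa × 12.4×10⁻⁶ × 176.0 = 453 MPa (compressive).

453 MPa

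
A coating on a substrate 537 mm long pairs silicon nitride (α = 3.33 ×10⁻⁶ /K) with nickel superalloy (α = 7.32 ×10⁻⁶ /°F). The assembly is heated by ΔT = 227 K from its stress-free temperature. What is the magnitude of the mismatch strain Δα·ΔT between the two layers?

2.24×10⁻³

nickel superalloy: α = 7.32×10⁻⁶/°F × 9/5 = 13.2×10⁻⁶/K.
Δα = |3.33 − 13.2|×10⁻⁶/K = 9.85×10⁻⁶/K.
Mismatch strain = Δα·ΔT = 9.85×10⁻⁶ × 227.0 = 2.24×10⁻³.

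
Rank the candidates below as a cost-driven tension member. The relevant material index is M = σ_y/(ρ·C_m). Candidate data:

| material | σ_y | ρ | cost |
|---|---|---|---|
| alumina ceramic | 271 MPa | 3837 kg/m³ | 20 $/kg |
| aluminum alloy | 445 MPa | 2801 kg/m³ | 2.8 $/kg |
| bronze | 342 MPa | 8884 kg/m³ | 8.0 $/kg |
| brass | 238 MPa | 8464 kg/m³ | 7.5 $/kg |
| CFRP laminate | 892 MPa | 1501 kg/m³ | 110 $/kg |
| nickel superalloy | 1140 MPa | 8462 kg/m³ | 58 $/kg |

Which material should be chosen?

aluminum alloy

Per-candidate index values:
  aluminum alloy: M = 56.7 kN·m per $
  CFRP laminate: M = 5.40 kN·m per $
  bronze: M = 4.81 kN·m per $
  brass: M = 3.75 kN·m per $
  alumina ceramic: M = 3.53 kN·m per $
  nickel superalloy: M = 2.32 kN·m per $
Highest index: aluminum alloy.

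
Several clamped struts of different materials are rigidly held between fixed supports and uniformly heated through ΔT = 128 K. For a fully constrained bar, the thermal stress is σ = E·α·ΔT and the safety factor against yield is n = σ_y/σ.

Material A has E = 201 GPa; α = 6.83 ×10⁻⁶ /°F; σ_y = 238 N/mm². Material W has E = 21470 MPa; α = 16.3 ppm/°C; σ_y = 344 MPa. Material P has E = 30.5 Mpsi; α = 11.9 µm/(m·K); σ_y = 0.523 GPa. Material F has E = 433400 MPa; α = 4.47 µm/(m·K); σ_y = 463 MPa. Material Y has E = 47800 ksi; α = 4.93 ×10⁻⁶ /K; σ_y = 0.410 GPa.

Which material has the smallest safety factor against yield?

With everything in SI (GPa, ×10⁻⁶/K, MPa):
  material A: E = 201.0, α = 12.3, σ_y = 238.0 → σ = 316 MPa, n = 0.752
  material W: E = 21.47, α = 16.3, σ_y = 344.0 → σ = 44.8 MPa, n = 7.68
  material P: E = 210.3, α = 11.9, σ_y = 523.0 → σ = 320 MPa, n = 1.63
  material F: E = 433.4, α = 4.47, σ_y = 463.0 → σ = 248 MPa, n = 1.87
  material Y: E = 329.6, α = 4.93, σ_y = 410.0 → σ = 208 MPa, n = 1.97
Material A has the lowest safety factor, n = 0.752.

material A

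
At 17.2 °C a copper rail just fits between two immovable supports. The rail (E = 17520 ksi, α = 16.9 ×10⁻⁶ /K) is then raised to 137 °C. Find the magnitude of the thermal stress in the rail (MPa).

245 MPa

E = 17520 ksi = 120.8 GPa.
ΔT = 119.8 K. Constrained thermal stress σ = E·α·ΔT = 120.8×10³ MPa × 16.9×10⁻⁶ × 119.8 = 245 MPa (compressive).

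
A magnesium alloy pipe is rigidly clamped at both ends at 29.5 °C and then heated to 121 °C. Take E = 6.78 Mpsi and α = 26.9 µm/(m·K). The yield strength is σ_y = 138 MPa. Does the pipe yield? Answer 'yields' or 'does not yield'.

E = 6.78 Mpsi = 46.75 GPa.
ΔT = 91.50 K. Constrained thermal stress σ = E·α·ΔT = 46.75×10³ MPa × 26.9×10⁻⁶ × 91.50 = 115 MPa (compressive).
Compare to σ_y = 138 MPa: σ < σ_y, so it does not yield.

does not yield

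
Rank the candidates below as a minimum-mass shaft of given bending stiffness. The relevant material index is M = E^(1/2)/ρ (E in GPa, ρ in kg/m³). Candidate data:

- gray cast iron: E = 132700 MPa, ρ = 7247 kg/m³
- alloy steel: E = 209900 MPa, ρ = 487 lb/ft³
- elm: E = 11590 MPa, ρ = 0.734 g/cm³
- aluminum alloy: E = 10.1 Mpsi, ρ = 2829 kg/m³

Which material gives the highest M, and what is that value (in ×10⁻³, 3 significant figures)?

elm, M = 4.64×10⁻³

Convert each candidate to consistent units, then evaluate M:
  gray cast iron: E = 132.7 GPa, ρ = 7247 kg/m³
  alloy steel: E = 209.9 GPa, ρ = 7801 kg/m³
  elm: E = 11.59 GPa, ρ = 734.0 kg/m³
  aluminum alloy: E = 69.64 GPa, ρ = 2829 kg/m³
  elm: M = 4.64×10⁻³
  aluminum alloy: M = 2.95×10⁻³
  alloy steel: M = 1.86×10⁻³
  gray cast iron: M = 1.59×10⁻³
Elm has the largest M.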